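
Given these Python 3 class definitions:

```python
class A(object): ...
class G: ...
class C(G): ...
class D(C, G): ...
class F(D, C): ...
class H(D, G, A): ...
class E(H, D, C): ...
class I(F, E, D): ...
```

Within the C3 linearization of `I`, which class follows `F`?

L[I] = I + merge(L[F], L[E], L[D], [F E D])
  take F:  [F D C G object] + [E H D C G A object] + [D C G object] + [F E D]
  take E:  [D C G object] + [E H D C G A object] + [D C G object] + [E D]
  take H:  [D C G object] + [H D C G A object] + [D C G object] + [D]
  take D:  [D C G object] + [D C G A object] + [D C G object] + [D]
  take C:  [C G object] + [C G A object] + [C G object]
  take G:  [G object] + [G A object] + [G object]
  take A:  [object] + [A object] + [object]
  take object:  [object] + [object] + [object]
MRO: I F E H D C G A object
F is at position 1; next is E.

E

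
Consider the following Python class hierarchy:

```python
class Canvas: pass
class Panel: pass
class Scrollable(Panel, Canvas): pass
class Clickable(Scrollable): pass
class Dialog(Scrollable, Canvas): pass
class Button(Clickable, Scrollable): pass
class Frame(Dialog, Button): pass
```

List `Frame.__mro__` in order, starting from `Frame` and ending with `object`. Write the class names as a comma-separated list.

Frame, Dialog, Button, Clickable, Scrollable, Panel, Canvas, object

L[Frame] = Frame + merge(L[Dialog], L[Button], [Dialog Button])
  take Dialog:  [Dialog Scrollable Panel Canvas object] + [Button Clickable Scrollable Panel Canvas object] + [Dialog Button]
  take Button:  [Scrollable Panel Canvas object] + [Button Clickable Scrollable Panel Canvas object] + [Button]
  take Clickable:  [Scrollable Panel Canvas object] + [Clickable Scrollable Panel Canvas object]
  take Scrollable:  [Scrollable Panel Canvas object] + [Scrollable Panel Canvas object]
  take Panel:  [Panel Canvas object] + [Panel Canvas object]
  take Canvas:  [Canvas object] + [Canvas object]
  take object:  [object] + [object]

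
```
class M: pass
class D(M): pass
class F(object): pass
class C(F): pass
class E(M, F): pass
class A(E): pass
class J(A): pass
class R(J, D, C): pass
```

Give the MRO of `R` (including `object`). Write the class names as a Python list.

[R, J, A, E, D, M, C, F, object]

L[R] = R + merge(L[J], L[D], L[C], [J D C])
  take J:  [J A E M F object] + [D M object] + [C F object] + [J D C]
  take A:  [A E M F object] + [D M object] + [C F object] + [D C]
  take E:  [E M F object] + [D M object] + [C F object] + [D C]
  take D:  [M F object] + [D M object] + [C F object] + [D C]
  take M:  [M F object] + [M object] + [C F object] + [C]
  take C:  [F object] + [object] + [C F object] + [C]
  take F:  [F object] + [object] + [F object]
  take object:  [object] + [object] + [object]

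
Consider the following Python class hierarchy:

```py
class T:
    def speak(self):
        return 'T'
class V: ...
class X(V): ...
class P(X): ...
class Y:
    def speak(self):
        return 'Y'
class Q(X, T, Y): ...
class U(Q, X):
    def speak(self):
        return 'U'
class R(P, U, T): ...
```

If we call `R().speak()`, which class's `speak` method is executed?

L[R] = R + merge(L[P], L[U], L[T], [P U T])
  take P:  [P X V object] + [U Q X V T Y object] + [T object] + [P U T]
  take U:  [X V object] + [U Q X V T Y object] + [T object] + [U T]
  take Q:  [X V object] + [Q X V T Y object] + [T object] + [T]
  take X:  [X V object] + [X V T Y object] + [T object] + [T]
  take V:  [V object] + [V T Y object] + [T object] + [T]
  take T:  [object] + [T Y object] + [T object] + [T]
  take Y:  [object] + [Y object] + [object]
  take object:  [object] + [object] + [object]
MRO: R P U Q X V T Y object
speak is defined in: T, U, Y. First along the MRO is U.

U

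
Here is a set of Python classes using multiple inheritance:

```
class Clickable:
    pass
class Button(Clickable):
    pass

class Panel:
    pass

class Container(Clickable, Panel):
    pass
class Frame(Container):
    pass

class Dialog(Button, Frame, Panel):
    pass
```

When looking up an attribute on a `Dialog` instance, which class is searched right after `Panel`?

L[Dialog] = Dialog + merge(L[Button], L[Frame], L[Panel], [Button Frame Panel])
  take Button:  [Button Clickable object] + [Frame Container Clickable Panel object] + [Panel object] + [Button Frame Panel]
  take Frame:  [Clickable object] + [Frame Container Clickable Panel object] + [Panel object] + [Frame Panel]
  take Container:  [Clickable object] + [Container Clickable Panel object] + [Panel object] + [Panel]
  take Clickable:  [Clickable object] + [Clickable Panel object] + [Panel object] + [Panel]
  take Panel:  [object] + [Panel object] + [Panel object] + [Panel]
  take object:  [object] + [object] + [object]
MRO: Dialog Button Frame Container Clickable Panel object
Panel is at position 5; next is object.

object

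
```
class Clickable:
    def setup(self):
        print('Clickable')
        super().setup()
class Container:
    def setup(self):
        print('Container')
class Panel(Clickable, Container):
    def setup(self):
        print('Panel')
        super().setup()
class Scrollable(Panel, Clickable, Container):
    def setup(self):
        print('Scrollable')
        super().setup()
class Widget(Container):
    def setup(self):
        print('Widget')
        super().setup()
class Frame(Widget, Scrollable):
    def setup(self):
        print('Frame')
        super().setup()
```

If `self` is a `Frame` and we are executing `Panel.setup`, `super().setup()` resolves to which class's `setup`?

L[Frame] = Frame + merge(L[Widget], L[Scrollable], [Widget Scrollable])
  take Widget:  [Widget Container object] + [Scrollable Panel Clickable Container object] + [Widget Scrollable]
  take Scrollable:  [Container object] + [Scrollable Panel Clickable Container object] + [Scrollable]
  take Panel:  [Container object] + [Panel Clickable Container object]
  take Clickable:  [Container object] + [Clickable Container object]
  take Container:  [Container object] + [Container object]
  take object:  [object] + [object]
MRO: Frame Widget Scrollable Panel Clickable Container object
super() in Panel.setup on a Frame instance goes to the class after Panel in Frame's MRO: Clickable.

Clickable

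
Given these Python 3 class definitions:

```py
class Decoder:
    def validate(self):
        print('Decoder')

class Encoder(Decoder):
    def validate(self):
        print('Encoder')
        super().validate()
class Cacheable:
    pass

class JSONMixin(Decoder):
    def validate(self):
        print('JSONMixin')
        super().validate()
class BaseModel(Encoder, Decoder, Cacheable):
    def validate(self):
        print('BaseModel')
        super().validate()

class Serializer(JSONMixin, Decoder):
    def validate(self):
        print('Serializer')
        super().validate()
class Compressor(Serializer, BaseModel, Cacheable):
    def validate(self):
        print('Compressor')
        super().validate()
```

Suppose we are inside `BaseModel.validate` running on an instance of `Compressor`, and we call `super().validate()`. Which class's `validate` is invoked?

Encoder

L[Compressor] = Compressor + merge(L[Serializer], L[BaseModel], L[Cacheable], [Serializer BaseModel Cacheable])
  take Serializer:  [Serializer JSONMixin Decoder object] + [BaseModel Encoder Decoder Cacheable object] + [Cacheable object] + [Serializer BaseModel Cacheable]
  take JSONMixin:  [JSONMixin Decoder object] + [BaseModel Encoder Decoder Cacheable object] + [Cacheable object] + [BaseModel Cacheable]
  take BaseModel:  [Decoder object] + [BaseModel Encoder Decoder Cacheable object] + [Cacheable object] + [BaseModel Cacheable]
  take Encoder:  [Decoder object] + [Encoder Decoder Cacheable object] + [Cacheable object] + [Cacheable]
  take Decoder:  [Decoder object] + [Decoder Cacheable object] + [Cacheable object] + [Cacheable]
  take Cacheable:  [object] + [Cacheable object] + [Cacheable object] + [Cacheable]
  take object:  [object] + [object] + [object]
MRO: Compressor Serializer JSONMixin BaseModel Encoder Decoder Cacheable object
super() in BaseModel.validate on a Compressor instance goes to the class after BaseModel in Compressor's MRO: Encoder.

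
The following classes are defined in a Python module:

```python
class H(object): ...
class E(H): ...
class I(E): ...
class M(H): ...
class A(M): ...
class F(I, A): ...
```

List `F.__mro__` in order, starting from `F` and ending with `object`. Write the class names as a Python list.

L[F] = F + merge(L[I], L[A], [I A])
  take I:  [I E H object] + [A M H object] + [I A]
  take E:  [E H object] + [A M H object] + [A]
  take A:  [H object] + [A M H object] + [A]
  take M:  [H object] + [M H object]
  take H:  [H object] + [H object]
  take object:  [object] + [object]

[F, I, E, A, M, H, object]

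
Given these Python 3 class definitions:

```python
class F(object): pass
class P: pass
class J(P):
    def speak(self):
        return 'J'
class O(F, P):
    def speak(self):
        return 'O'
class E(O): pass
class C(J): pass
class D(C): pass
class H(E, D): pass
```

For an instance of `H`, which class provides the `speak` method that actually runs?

O

L[H] = H + merge(L[E], L[D], [E D])
  take E:  [E O F P object] + [D C J P object] + [E D]
  take O:  [O F P object] + [D C J P object] + [D]
  take F:  [F P object] + [D C J P object] + [D]
  take D:  [P object] + [D C J P object] + [D]
  take C:  [P object] + [C J P object]
  take J:  [P object] + [J P object]
  take P:  [P object] + [P object]
  take object:  [object] + [object]
MRO: H E O F D C J P object
speak is defined in: J, O. First along the MRO is O.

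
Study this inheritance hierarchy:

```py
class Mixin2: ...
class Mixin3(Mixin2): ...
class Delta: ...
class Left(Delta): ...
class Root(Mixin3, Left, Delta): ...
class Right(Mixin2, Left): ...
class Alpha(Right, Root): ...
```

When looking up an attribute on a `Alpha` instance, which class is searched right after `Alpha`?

L[Alpha] = Alpha + merge(L[Right], L[Root], [Right Root])
  take Right:  [Right Mixin2 Left Delta object] + [Root Mixin3 Mixin2 Left Delta object] + [Right Root]
  take Root:  [Mixin2 Left Delta object] + [Root Mixin3 Mixin2 Left Delta object] + [Root]
  take Mixin3:  [Mixin2 Left Delta object] + [Mixin3 Mixin2 Left Delta object]
  take Mixin2:  [Mixin2 Left Delta object] + [Mixin2 Left Delta object]
  take Left:  [Left Delta object] + [Left Delta object]
  take Delta:  [Delta object] + [Delta object]
  take object:  [object] + [object]
MRO: Alpha Right Root Mixin3 Mixin2 Left Delta object
Alpha is at position 0; next is Right.

Right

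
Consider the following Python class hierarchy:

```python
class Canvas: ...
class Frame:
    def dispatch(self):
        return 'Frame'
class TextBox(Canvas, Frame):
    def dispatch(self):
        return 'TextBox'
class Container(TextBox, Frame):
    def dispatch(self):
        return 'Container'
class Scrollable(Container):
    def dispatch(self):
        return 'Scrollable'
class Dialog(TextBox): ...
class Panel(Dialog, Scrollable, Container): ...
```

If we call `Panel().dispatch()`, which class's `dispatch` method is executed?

Scrollable

L[Panel] = Panel + merge(L[Dialog], L[Scrollable], L[Container], [Dialog Scrollable Container])
  take Dialog:  [Dialog TextBox Canvas Frame object] + [Scrollable Container TextBox Canvas Frame object] + [Container TextBox Canvas Frame object] + [Dialog Scrollable Container]
  take Scrollable:  [TextBox Canvas Frame object] + [Scrollable Container TextBox Canvas Frame object] + [Container TextBox Canvas Frame object] + [Scrollable Container]
  take Container:  [TextBox Canvas Frame object] + [Container TextBox Canvas Frame object] + [Container TextBox Canvas Frame object] + [Container]
  take TextBox:  [TextBox Canvas Frame object] + [TextBox Canvas Frame object] + [TextBox Canvas Frame object]
  take Canvas:  [Canvas Frame object] + [Canvas Frame object] + [Canvas Frame object]
  take Frame:  [Frame object] + [Frame object] + [Frame object]
  take object:  [object] + [object] + [object]
MRO: Panel Dialog Scrollable Container TextBox Canvas Frame object
dispatch is defined in: Container, Frame, Scrollable, TextBox. First along the MRO is Scrollable.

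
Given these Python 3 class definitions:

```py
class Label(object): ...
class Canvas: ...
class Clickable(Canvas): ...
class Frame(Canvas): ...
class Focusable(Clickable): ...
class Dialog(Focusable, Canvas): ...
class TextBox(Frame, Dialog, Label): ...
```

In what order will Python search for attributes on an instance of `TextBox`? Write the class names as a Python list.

L[TextBox] = TextBox + merge(L[Frame], L[Dialog], L[Label], [Frame Dialog Label])
  take Frame:  [Frame Canvas object] + [Dialog Focusable Clickable Canvas object] + [Label object] + [Frame Dialog Label]
  take Dialog:  [Canvas object] + [Dialog Focusable Clickable Canvas object] + [Label object] + [Dialog Label]
  take Focusable:  [Canvas object] + [Focusable Clickable Canvas object] + [Label object] + [Label]
  take Clickable:  [Canvas object] + [Clickable Canvas object] + [Label object] + [Label]
  take Canvas:  [Canvas object] + [Canvas object] + [Label object] + [Label]
  take Label:  [object] + [object] + [Label object] + [Label]
  take object:  [object] + [object] + [object]

[TextBox, Frame, Dialog, Focusable, Clickable, Canvas, Label, object]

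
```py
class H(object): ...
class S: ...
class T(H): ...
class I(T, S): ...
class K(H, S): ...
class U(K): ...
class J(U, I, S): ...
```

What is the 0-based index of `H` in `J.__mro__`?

L[J] = J + merge(L[U], L[I], L[S], [U I S])
  take U:  [U K H S object] + [I T H S object] + [S object] + [U I S]
  take K:  [K H S object] + [I T H S object] + [S object] + [I S]
  take I:  [H S object] + [I T H S object] + [S object] + [I S]
  take T:  [H S object] + [T H S object] + [S object] + [S]
  take H:  [H S object] + [H S object] + [S object] + [S]
  take S:  [S object] + [S object] + [S object] + [S]
  take object:  [object] + [object] + [object]
MRO: J U K I T H S object
H sits at index 5.

5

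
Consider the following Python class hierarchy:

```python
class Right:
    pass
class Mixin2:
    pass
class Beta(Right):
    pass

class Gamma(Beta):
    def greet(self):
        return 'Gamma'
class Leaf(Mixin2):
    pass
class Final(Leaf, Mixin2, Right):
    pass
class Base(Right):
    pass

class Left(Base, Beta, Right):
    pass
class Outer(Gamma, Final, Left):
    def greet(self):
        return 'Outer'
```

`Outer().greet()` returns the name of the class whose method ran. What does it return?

L[Outer] = Outer + merge(L[Gamma], L[Final], L[Left], [Gamma Final Left])
  take Gamma:  [Gamma Beta Right object] + [Final Leaf Mixin2 Right object] + [Left Base Beta Right object] + [Gamma Final Left]
  take Final:  [Beta Right object] + [Final Leaf Mixin2 Right object] + [Left Base Beta Right object] + [Final Left]
  take Leaf:  [Beta Right object] + [Leaf Mixin2 Right object] + [Left Base Beta Right object] + [Left]
  take Mixin2:  [Beta Right object] + [Mixin2 Right object] + [Left Base Beta Right object] + [Left]
  take Left:  [Beta Right object] + [Right object] + [Left Base Beta Right object] + [Left]
  take Base:  [Beta Right object] + [Right object] + [Base Beta Right object]
  take Beta:  [Beta Right object] + [Right object] + [Beta Right object]
  take Right:  [Right object] + [Right object] + [Right object]
  take object:  [object] + [object] + [object]
MRO: Outer Gamma Final Leaf Mixin2 Left Base Beta Right object
greet is defined in: Gamma, Outer. First along the MRO is Outer.

Outer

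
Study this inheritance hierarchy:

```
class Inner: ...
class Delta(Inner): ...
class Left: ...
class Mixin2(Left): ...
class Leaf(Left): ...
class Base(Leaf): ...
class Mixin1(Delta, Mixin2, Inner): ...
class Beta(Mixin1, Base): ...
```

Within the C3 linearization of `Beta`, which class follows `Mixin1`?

Delta

L[Beta] = Beta + merge(L[Mixin1], L[Base], [Mixin1 Base])
  take Mixin1:  [Mixin1 Delta Mixin2 Inner Left object] + [Base Leaf Left object] + [Mixin1 Base]
  take Delta:  [Delta Mixin2 Inner Left object] + [Base Leaf Left object] + [Base]
  take Mixin2:  [Mixin2 Inner Left object] + [Base Leaf Left object] + [Base]
  take Inner:  [Inner Left object] + [Base Leaf Left object] + [Base]
  take Base:  [Left object] + [Base Leaf Left object] + [Base]
  take Leaf:  [Left object] + [Leaf Left object]
  take Left:  [Left object] + [Left object]
  take object:  [object] + [object]
MRO: Beta Mixin1 Delta Mixin2 Inner Base Leaf Left object
Mixin1 is at position 1; next is Delta.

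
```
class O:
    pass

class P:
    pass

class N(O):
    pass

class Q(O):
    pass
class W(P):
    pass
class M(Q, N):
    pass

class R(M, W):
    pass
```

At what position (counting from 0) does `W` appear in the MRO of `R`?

5

L[R] = R + merge(L[M], L[W], [M W])
  take M:  [M Q N O object] + [W P object] + [M W]
  take Q:  [Q N O object] + [W P object] + [W]
  take N:  [N O object] + [W P object] + [W]
  take O:  [O object] + [W P object] + [W]
  take W:  [object] + [W P object] + [W]
  take P:  [object] + [P object]
  take object:  [object] + [object]
MRO: R M Q N O W P object
W sits at index 5.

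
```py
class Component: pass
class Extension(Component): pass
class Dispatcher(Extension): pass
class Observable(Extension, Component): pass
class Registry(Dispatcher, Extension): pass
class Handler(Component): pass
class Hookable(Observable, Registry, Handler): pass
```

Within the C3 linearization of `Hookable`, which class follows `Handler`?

L[Hookable] = Hookable + merge(L[Observable], L[Registry], L[Handler], [Observable Registry Handler])
  take Observable:  [Observable Extension Component object] + [Registry Dispatcher Extension Component object] + [Handler Component object] + [Observable Registry Handler]
  take Registry:  [Extension Component object] + [Registry Dispatcher Extension Component object] + [Handler Component object] + [Registry Handler]
  take Dispatcher:  [Extension Component object] + [Dispatcher Extension Component object] + [Handler Component object] + [Handler]
  take Extension:  [Extension Component object] + [Extension Component object] + [Handler Component object] + [Handler]
  take Handler:  [Component object] + [Component object] + [Handler Component object] + [Handler]
  take Component:  [Component object] + [Component object] + [Component object]
  take object:  [object] + [object] + [object]
MRO: Hookable Observable Registry Dispatcher Extension Handler Component object
Handler is at position 5; next is Component.

Component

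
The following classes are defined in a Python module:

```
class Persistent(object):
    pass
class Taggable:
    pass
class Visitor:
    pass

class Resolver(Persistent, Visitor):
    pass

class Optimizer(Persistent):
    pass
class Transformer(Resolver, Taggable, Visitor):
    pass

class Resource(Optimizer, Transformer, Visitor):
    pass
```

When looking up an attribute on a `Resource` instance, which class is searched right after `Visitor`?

object

L[Resource] = Resource + merge(L[Optimizer], L[Transformer], L[Visitor], [Optimizer Transformer Visitor])
  take Optimizer:  [Optimizer Persistent object] + [Transformer Resolver Persistent Taggable Visitor object] + [Visitor object] + [Optimizer Transformer Visitor]
  take Transformer:  [Persistent object] + [Transformer Resolver Persistent Taggable Visitor object] + [Visitor object] + [Transformer Visitor]
  take Resolver:  [Persistent object] + [Resolver Persistent Taggable Visitor object] + [Visitor object] + [Visitor]
  take Persistent:  [Persistent object] + [Persistent Taggable Visitor object] + [Visitor object] + [Visitor]
  take Taggable:  [object] + [Taggable Visitor object] + [Visitor object] + [Visitor]
  take Visitor:  [object] + [Visitor object] + [Visitor object] + [Visitor]
  take object:  [object] + [object] + [object]
MRO: Resource Optimizer Transformer Resolver Persistent Taggable Visitor object
Visitor is at position 6; next is object.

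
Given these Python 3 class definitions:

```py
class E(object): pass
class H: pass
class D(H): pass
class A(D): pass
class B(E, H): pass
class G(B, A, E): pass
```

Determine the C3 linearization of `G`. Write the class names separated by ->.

L[G] = G + merge(L[B], L[A], L[E], [B A E])
  take B:  [B E H object] + [A D H object] + [E object] + [B A E]
  take A:  [E H object] + [A D H object] + [E object] + [A E]
  take E:  [E H object] + [D H object] + [E object] + [E]
  take D:  [H object] + [D H object] + [object]
  take H:  [H object] + [H object] + [object]
  take object:  [object] + [object] + [object]

G -> B -> A -> E -> D -> H -> object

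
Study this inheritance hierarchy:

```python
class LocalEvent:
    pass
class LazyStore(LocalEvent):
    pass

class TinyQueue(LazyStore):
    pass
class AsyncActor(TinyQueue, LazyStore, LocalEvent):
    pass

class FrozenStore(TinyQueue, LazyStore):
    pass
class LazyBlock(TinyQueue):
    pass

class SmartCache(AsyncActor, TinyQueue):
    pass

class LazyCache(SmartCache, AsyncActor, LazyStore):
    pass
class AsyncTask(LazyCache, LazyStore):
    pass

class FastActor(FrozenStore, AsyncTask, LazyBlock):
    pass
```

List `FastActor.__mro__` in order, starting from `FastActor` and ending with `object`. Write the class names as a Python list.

L[FastActor] = FastActor + merge(L[FrozenStore], L[AsyncTask], L[LazyBlock], [FrozenStore AsyncTask LazyBlock])
  take FrozenStore:  [FrozenStore TinyQueue LazyStore LocalEvent object] + [AsyncTask LazyCache SmartCache AsyncActor TinyQueue LazyStore LocalEvent object] + [LazyBlock TinyQueue LazyStore LocalEvent object] + [FrozenStore AsyncTask LazyBlock]
  take AsyncTask:  [TinyQueue LazyStore LocalEvent object] + [AsyncTask LazyCache SmartCache AsyncActor TinyQueue LazyStore LocalEvent object] + [LazyBlock TinyQueue LazyStore LocalEvent object] + [AsyncTask LazyBlock]
  take LazyCache:  [TinyQueue LazyStore LocalEvent object] + [LazyCache SmartCache AsyncActor TinyQueue LazyStore LocalEvent object] + [LazyBlock TinyQueue LazyStore LocalEvent object] + [LazyBlock]
  take SmartCache:  [TinyQueue LazyStore LocalEvent object] + [SmartCache AsyncActor TinyQueue LazyStore LocalEvent object] + [LazyBlock TinyQueue LazyStore LocalEvent object] + [LazyBlock]
  take AsyncActor:  [TinyQueue LazyStore LocalEvent object] + [AsyncActor TinyQueue LazyStore LocalEvent object] + [LazyBlock TinyQueue LazyStore LocalEvent object] + [LazyBlock]
  take LazyBlock:  [TinyQueue LazyStore LocalEvent object] + [TinyQueue LazyStore LocalEvent object] + [LazyBlock TinyQueue LazyStore LocalEvent object] + [LazyBlock]
  take TinyQueue:  [TinyQueue LazyStore LocalEvent object] + [TinyQueue LazyStore LocalEvent object] + [TinyQueue LazyStore LocalEvent object]
  take LazyStore:  [LazyStore LocalEvent object] + [LazyStore LocalEvent object] + [LazyStore LocalEvent object]
  take LocalEvent:  [LocalEvent object] + [LocalEvent object] + [LocalEvent object]
  take object:  [object] + [object] + [object]

[FastActor, FrozenStore, AsyncTask, LazyCache, SmartCache, AsyncActor, LazyBlock, TinyQueue, LazyStore, LocalEvent, object]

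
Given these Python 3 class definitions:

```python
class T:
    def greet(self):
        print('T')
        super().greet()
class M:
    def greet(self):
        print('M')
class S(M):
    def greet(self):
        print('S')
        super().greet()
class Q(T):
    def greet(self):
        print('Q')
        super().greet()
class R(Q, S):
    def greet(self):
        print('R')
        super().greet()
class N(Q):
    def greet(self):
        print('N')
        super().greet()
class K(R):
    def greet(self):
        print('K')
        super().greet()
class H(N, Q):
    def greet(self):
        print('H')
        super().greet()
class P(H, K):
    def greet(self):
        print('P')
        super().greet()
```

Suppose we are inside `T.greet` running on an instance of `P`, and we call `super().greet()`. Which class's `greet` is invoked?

S

L[P] = P + merge(L[H], L[K], [H K])
  take H:  [H N Q T object] + [K R Q T S M object] + [H K]
  take N:  [N Q T object] + [K R Q T S M object] + [K]
  take K:  [Q T object] + [K R Q T S M object] + [K]
  take R:  [Q T object] + [R Q T S M object]
  take Q:  [Q T object] + [Q T S M object]
  take T:  [T object] + [T S M object]
  take S:  [object] + [S M object]
  take M:  [object] + [M object]
  take object:  [object] + [object]
MRO: P H N K R Q T S M object
super() in T.greet on a P instance goes to the class after T in P's MRO: S.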